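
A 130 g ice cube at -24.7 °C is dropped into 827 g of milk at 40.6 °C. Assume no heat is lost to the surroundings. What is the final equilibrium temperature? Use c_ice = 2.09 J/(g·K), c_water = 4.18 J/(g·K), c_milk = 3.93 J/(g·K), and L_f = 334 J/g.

Energy balance with sensible and latent terms:
warm ice to 0 °C: 130×2.09×(0 − (-24.7)) = 6711
  latent heat to melt: 130×334 = 43420
  warm the meltwater: 543.4 T
  milk: 3250.1(T − 40.6)
3793.5 T = 131954 − 50131 = 81823
T ≈ 21.57 °C (positive, so assuming full melt was valid).

T_f ≈ 21.6 °C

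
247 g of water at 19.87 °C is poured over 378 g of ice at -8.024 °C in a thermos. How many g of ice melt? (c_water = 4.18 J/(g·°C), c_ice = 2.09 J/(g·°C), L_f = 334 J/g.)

m_melted ≈ 42.4 g

Cooling the water to 0 °C releases 247×4.18×19.87 = 20515 J.
Warming the ice to 0 °C takes 378×2.09×8.024 = 6339.1 J, leaving 14176 J for melting.
Melting all 378 g of ice would need 378×334 = 126252 J.
14176 J < 126252 J, so only part of the ice melts and the system sits at 0 °C.
m_melt = 14176 / L_f = 42.44 g.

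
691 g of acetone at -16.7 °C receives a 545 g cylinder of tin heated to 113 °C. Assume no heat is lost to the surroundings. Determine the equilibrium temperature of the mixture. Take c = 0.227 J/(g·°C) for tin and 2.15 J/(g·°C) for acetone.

Heat lost by the tin equals heat gained by the acetone:
545·0.227·(113 − T) = 691·2.15·(T − (-16.7))
123.72(113 − T) = 1485.6(T − (-16.7))
1609.4 T = -10831  ⇒  T ≈ -6.73 °C

T_f ≈ -6.7 °C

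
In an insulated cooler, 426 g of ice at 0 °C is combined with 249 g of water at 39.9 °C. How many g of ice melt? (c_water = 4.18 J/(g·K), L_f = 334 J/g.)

Cooling the water to 0 °C releases 249×4.18×39.9 = 41529 J.
Melting all 426 g of ice would need 426×334 = 142284 J.
Since 41529 < 142284 J, not all the ice melts; equilibrium is at 0 °C.
Mass melted = 41529/334 ≈ 124.3 g.

m_melted ≈ 124 g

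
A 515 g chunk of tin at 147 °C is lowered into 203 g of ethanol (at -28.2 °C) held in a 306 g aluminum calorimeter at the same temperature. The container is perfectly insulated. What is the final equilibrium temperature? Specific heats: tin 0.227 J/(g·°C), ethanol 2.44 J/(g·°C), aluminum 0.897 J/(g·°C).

T_f ≈ -5.1 °C

T_f = Σ m_i c_i T_i / Σ m_i c_i:
T_f = (116.91×147 + 495.32×(-28.2) + 274.48×(-28.2)) / (116.91 + 495.32 + 274.48)
    = -4523.4 / 886.71 ≈ -5.10 °C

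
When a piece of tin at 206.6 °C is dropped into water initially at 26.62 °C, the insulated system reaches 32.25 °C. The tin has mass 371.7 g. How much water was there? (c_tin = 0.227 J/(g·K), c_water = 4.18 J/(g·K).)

Heat lost by the tin = heat gained by the water:
371.7·0.227·(206.6 − 32.25) = m·4.18·(32.25 − 26.62)
23.53 m = 14711  ⇒  m ≈ 625.1 g

m ≈ 625 g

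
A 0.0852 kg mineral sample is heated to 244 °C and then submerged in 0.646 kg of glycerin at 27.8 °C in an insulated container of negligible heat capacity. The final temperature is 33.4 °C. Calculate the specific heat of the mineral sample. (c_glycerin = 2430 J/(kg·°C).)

c ≈ 490 J/(kg·°C)

Net heat exchanged in the isolated system is zero:
0.0852·c·(33.4 − 244) + 0.646·2430·(33.4 − 27.8) = 0
-17.94 c = -8790.8
c = -8790.8/-17.94 ≈ 489.9 J/(kg·°C)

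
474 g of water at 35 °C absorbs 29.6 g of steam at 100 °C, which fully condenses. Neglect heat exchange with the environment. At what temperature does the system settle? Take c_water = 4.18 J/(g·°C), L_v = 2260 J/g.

T_f ≈ 70.6 °C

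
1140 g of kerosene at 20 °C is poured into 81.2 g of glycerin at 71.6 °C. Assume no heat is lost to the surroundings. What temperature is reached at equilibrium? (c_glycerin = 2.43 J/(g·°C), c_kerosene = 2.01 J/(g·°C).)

Heat lost by the glycerin equals heat gained by the kerosene:
81.2·2.43·(71.6 − T) = 1140·2.01·(T − 20)
197.32(71.6 − T) = 2291.4(T − 20)
2488.7 T = 59956  ⇒  T ≈ 24.09 °C

T_f ≈ 24.1 °C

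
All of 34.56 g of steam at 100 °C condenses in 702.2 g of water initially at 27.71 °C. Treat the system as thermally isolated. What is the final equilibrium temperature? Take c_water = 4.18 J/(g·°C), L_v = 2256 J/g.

T_f ≈ 56.4 °C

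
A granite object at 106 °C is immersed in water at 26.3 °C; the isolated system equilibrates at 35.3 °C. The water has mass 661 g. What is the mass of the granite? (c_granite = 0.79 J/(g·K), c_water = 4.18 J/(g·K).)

m ≈ 445 g

Conservation of energy gives ΣQ = 0:
m×0.79×(35.3 − 106) + 661×4.18×(35.3 − 26.3) = 0
-55.85 m = -24867
m = -24867/-55.85 ≈ 445.2 g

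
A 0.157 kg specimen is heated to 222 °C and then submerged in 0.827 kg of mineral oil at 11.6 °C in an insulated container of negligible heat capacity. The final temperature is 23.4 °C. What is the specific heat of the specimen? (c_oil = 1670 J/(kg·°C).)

c ≈ 523 J/(kg·°C)

m_s c (T_s − T_f) = m_oil c_oil (T_f − T_0):
0.157×c×(222 − 23.4) = 0.827×1670×(23.4 − 11.6)
31.18 c = 16297  ⇒  c ≈ 522.7 J/(kg·°C)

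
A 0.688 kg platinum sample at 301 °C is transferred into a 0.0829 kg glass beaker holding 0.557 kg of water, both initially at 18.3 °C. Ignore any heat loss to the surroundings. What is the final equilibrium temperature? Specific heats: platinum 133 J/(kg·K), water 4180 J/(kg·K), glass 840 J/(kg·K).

T_f ≈ 28.7 °C

Heat gained plus heat lost sum to zero:
0.688*133*(T − 301) + 0.557*4180*(T − 18.3) + 0.0829*840*(T − 18.3) = 0
91.5(T − 301) + 2328.3(T − 18.3) + 69.64(T − 18.3) = 0
(91.5 + 2328.3 + 69.64) T = 91.5*301 + 2328.3*18.3 + 69.64*18.3
T = 71424/2489.4 ≈ 28.69 °C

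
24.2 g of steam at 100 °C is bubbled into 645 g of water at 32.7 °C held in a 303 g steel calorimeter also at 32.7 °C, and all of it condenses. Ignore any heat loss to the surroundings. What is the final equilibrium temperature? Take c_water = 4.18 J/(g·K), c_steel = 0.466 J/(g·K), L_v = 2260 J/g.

T_f ≈ 53.6 °C

Sum of m c ΔT and latent-heat terms is zero:
condense steam: −24.2×2260 = −54692; condensate cools 100→T: 24.2×4.18×(T − 100) = 101.16(T − 100); original water: 2696.1(T − 32.7); cup: 141.2(T − 32.7)
2938.5 T = 54692 + 10116 + 92780 = 157587
T ≈ 53.63 °C — below 100 °C, confirming all the steam condensed.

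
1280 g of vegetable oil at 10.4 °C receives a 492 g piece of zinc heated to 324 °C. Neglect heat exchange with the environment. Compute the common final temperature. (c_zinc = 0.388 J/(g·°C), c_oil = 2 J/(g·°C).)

T_f ≈ 32.2 °C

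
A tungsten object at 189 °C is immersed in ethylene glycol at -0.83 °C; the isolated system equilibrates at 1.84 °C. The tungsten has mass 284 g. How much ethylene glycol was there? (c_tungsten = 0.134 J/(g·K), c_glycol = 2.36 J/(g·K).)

m ≈ 1130 g

|Q_tungsten| = |Q_glycol|:
284·0.134·(189 − 1.84) = m·2.36·(1.84 − (-0.83))
6.301 m = 7122.6  ⇒  m ≈ 1130 g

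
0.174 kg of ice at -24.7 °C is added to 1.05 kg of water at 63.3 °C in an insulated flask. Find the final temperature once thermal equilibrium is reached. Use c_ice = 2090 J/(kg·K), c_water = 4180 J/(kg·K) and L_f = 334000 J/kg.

T_f ≈ 41.2 °C

Heat gained plus heat lost sum to zero:
ice -24.7→0 °C: 0.174·2090·24.7 = 8982.4
  fusion: m_ice L_f = 0.174·334000 = 58116
  warm the meltwater: 727.32 T
  water cools: 1.05·4180·(T − 63.3) = 4389(T − 63.3)
5116.3 T = 277824 − 67098 = 210725
T ≈ 41.19 °C — above 0 °C, consistent with complete melting.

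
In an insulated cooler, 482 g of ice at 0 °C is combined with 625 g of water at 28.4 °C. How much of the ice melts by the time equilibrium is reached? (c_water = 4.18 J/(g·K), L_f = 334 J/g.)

m_melted ≈ 222 g

Cooling the water to 0 °C releases 625×4.18×28.4 = 74195 J.
To melt every bit of ice: 482×334 = 160988 J.
That's not enough to melt it all — equilibrium is at 0 °C with ice remaining.
m_melt = 74195 / L_f = 222.1 g.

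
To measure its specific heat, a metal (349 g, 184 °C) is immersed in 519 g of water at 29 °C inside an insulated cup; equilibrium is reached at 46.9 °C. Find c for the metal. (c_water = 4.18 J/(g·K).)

c ≈ 0.812 J/(g·K)

Conservation of energy gives ΣQ = 0:
349·c·(46.9 − 184) + 519·4.18·(46.9 − 29) = 0
-47848 c = -38833
c = -38833/-47848 ≈ 0.8116 J/(g·K)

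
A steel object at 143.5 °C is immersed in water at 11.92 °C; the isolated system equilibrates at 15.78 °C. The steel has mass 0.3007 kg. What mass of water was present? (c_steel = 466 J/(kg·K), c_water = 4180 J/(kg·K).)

Net heat exchanged in the isolated system is zero:
0.3007×466×(15.78 − 143.5) + m×4180×(15.78 − 11.92) = 0
16135 m = 17897
m = 17897/16135 ≈ 1.109 kg

m ≈ 1.11 kg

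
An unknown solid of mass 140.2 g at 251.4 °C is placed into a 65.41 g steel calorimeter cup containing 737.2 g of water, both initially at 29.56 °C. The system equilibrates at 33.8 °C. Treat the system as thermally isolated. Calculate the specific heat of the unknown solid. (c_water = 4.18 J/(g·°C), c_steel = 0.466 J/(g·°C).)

Conservation of energy gives ΣQ = 0:
140.2·c·(33.8 − 251.4) + 737.2·4.18·(33.8 − 29.56) + 65.41·0.466·(33.8 − 29.56) = 0
-30508 c = -13195
c = -13195/-30508 ≈ 0.4325 J/(g·°C)

c ≈ 0.433 J/(g·°C)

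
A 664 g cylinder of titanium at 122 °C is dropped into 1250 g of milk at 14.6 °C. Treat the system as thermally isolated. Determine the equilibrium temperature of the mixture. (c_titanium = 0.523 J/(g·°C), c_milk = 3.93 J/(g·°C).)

T_f is the heat-capacity-weighted average of the initial temperatures:
T_f = (347.27*122 + 4912.5*14.6) / (347.27 + 4912.5)
    = 114090 / 5259.8 ≈ 21.69 °C

T_f ≈ 21.7 °C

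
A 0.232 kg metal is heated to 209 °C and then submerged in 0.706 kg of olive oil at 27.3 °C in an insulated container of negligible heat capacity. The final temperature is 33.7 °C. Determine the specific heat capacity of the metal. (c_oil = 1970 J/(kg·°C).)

c ≈ 219 J/(kg·°C)

Taking heat into each body as positive, Σ m c ΔT = 0:
0.232×c×(33.7 − 209) + 0.706×1970×(33.7 − 27.3) = 0
-40.67 c = -8901.2
c = -8901.2/-40.67 ≈ 218.9 J/(kg·°C)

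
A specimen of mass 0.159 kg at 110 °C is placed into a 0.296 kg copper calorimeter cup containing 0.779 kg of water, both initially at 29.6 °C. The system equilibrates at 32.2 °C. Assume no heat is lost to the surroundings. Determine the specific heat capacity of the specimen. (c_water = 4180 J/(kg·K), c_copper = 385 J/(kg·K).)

Let T be the final temperature. ΣQ_i = 0:
0.159·c·(32.2 − 110) + 0.779·4180·(32.2 − 29.6) + 0.296·385·(32.2 − 29.6) = 0
-12.37 c = -8762.5
c = -8762.5/-12.37 ≈ 708.4 J/(kg·K)

c ≈ 708 J/(kg·K)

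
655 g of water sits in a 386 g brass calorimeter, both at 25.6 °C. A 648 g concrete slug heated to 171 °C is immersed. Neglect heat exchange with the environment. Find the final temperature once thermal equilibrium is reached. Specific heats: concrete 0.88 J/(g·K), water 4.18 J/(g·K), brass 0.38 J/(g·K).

Heat gained plus heat lost sum to zero:
648×0.88×(T − 171) + 655×4.18×(T − 25.6) + 386×0.38×(T − 25.6) = 0
570.24(T − 171) + 2737.9(T − 25.6) + 146.68(T − 25.6) = 0
3454.8 T = 171356
T ≈ 49.60 °C

T_f ≈ 49.6 °C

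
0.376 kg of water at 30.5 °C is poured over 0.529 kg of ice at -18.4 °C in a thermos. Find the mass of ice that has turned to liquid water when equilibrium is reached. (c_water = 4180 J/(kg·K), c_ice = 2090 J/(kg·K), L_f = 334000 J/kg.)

Cooling the water to 0 °C releases 0.376·4180·30.5 = 47936 J.
Of that, 0.529·2090·18.4 = 20343 J goes to bring the ice to 0 °C, leaving 27593 J.
To melt every bit of ice: 0.529·334000 = 176686 J.
That's not enough to melt it all — equilibrium is at 0 °C with ice remaining.
Mass melted = 27593/334000 ≈ 0.08261 kg.

m_melted ≈ 0.0826 kg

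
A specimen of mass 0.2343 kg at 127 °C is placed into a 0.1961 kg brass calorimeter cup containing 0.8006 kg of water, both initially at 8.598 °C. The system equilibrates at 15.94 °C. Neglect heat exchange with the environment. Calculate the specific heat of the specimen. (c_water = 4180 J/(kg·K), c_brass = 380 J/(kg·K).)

c ≈ 965 J/(kg·K)

Heat gained plus heat lost sum to zero:
0.2343×c×(15.94 − 127) + 0.8006×4180×(15.94 − 8.598) + 0.1961×380×(15.94 − 8.598) = 0
-26.02 c = -25117
c = -25117/-26.02 ≈ 965.3 J/(kg·K)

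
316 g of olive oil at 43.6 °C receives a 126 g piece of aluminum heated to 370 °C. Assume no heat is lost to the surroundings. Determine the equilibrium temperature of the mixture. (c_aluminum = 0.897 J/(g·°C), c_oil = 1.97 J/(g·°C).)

T_f ≈ 93.8 °C

Set heat shed by the hot body equal to heat absorbed by the cold body:
126×0.897×(370 − T) = 316×1.97×(T − 43.6)
113.02(370 − T) = 622.52(T − 43.6)
735.54 T = 68960  ⇒  T ≈ 93.75 °C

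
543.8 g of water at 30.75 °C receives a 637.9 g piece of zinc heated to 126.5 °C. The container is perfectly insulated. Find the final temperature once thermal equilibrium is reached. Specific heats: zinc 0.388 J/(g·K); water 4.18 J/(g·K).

T_f ≈ 40.2 °C

Heat lost by the zinc equals heat gained by the water:
637.9×0.388×(126.5 − T) = 543.8×4.18×(T − 30.75)
247.51(126.5 − T) = 2273.1(T − 30.75)
2520.6 T = 101207  ⇒  T ≈ 40.15 °C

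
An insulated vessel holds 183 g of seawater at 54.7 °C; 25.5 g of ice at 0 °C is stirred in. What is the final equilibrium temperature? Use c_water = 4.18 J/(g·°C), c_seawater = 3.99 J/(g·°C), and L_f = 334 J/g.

Conservation of energy gives ΣQ = 0:
latent heat to melt: 25.5·334 = 8517; meltwater 0→T: 25.5·4.18·T = 106.59 T; seawater: 730.17(T − 54.7)
836.76 T = 39940 − 8517 = 31423
T ≈ 37.55 °C. Since T > 0 °C, the all-ice-melts assumption holds.

T_f ≈ 37.6 °C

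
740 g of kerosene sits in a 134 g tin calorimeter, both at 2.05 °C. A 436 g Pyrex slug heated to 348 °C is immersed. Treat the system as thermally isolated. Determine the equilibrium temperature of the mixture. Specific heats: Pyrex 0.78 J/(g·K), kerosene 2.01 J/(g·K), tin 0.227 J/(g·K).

T_f = Σ m_i c_i T_i / Σ m_i c_i:
T_f = (340.08·348 + 1487.4·2.05 + 30.42·2.05) / (340.08 + 1487.4 + 30.42)
    = 121459 / 1857.9 ≈ 65.37 °C

T_f ≈ 65.4 °C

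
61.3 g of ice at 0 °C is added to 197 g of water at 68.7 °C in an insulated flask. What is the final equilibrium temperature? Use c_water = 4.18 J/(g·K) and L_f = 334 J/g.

T_f ≈ 33.4 °C

Heat gained plus heat lost sum to zero:
fusion: m_ice L_f = 61.3×334 = 20474; warm the meltwater: 256.23 T; water cools: 197×4.18×(T − 68.7) = 823.46(T − 68.7)
1079.7 T = 56572 − 20474 = 36098
T ≈ 33.43 °C. Since T > 0 °C, the all-ice-melts assumption holds.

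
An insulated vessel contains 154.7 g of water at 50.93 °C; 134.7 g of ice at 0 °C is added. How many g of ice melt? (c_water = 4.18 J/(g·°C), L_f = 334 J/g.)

Cooling the water to 0 °C releases 154.7×4.18×50.93 = 32934 J.
Melting all 134.7 g of ice would need 134.7×334 = 44990 J.
32934 J < 44990 J, so only part of the ice melts and the system sits at 0 °C.
m_melted×334 = 32934  ⇒  m_melted ≈ 98.6 g.

m_melted ≈ 98.6 g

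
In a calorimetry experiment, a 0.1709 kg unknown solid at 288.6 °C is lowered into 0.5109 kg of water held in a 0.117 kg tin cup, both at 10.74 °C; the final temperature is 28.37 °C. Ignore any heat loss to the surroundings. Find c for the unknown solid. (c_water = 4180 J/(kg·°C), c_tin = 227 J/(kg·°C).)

c ≈ 857 J/(kg·°C)

Let T be the final temperature. ΣQ_i = 0:
0.1709×c×(28.37 − 288.6) + 0.5109×4180×(28.37 − 10.74) + 0.117×227×(28.37 − 10.74) = 0
-44.47 c = -38118
c = -38118/-44.47 ≈ 857.1 J/(kg·°C)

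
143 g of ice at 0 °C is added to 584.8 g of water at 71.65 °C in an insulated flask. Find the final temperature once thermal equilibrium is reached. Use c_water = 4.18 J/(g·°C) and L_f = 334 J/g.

T_f ≈ 41.9 °C

Net heat exchanged in the isolated system is zero:
latent heat to melt: 143·334 = 47762; warm the meltwater: 597.74 T; water: 2444.5(T − 71.65)
3042.2 T = 175146 − 47762 = 127384
T ≈ 41.87 °C — above 0 °C, consistent with complete melting.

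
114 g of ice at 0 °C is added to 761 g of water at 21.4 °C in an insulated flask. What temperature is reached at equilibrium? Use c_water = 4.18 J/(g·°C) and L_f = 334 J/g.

T_f ≈ 8.2 °C

Let T be the final temperature. ΣQ_i = 0:
fusion: m_ice L_f = 114·334 = 38076; meltwater 0→T: 114·4.18·T = 476.52 T; water: 3181(T − 21.4)
3657.5 T = 68073 − 38076 = 29997
T ≈ 8.20 °C — above 0 °C, consistent with complete melting.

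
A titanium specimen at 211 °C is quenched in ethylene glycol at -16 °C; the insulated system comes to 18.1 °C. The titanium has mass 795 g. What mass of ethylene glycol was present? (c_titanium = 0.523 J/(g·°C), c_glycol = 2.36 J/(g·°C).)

m ≈ 997 g

Let T be the final temperature. ΣQ_i = 0:
795·0.523·(18.1 − 211) + m·2.36·(18.1 − (-16)) = 0
80.48 m = 80205
m = 80205/80.48 ≈ 996.6 g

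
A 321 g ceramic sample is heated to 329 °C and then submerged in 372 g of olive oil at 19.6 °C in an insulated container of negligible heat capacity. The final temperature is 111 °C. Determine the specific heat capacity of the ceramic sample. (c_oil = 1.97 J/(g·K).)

c ≈ 0.957 J/(g·K)

Taking heat into each body as positive, Σ m c ΔT = 0:
321×c×(111 − 329) + 372×1.97×(111 − 19.6) = 0
-69978 c = -66982
c = -66982/-69978 ≈ 0.9572 J/(g·K)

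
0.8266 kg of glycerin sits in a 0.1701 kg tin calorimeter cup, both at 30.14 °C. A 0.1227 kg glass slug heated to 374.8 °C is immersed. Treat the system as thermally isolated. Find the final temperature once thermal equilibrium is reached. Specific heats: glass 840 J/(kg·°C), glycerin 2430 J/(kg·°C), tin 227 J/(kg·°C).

Energy conservation, ΣQ = 0:
0.1227×840×(T − 374.8) + 0.8266×2430×(T − 30.14) + 0.1701×227×(T − 30.14) = 0
(103.07 + 2008.6 + 38.61) T = 103.07×374.8 + 2008.6×30.14 + 38.61×30.14
T ≈ 46.66 °C

T_f ≈ 46.7 °C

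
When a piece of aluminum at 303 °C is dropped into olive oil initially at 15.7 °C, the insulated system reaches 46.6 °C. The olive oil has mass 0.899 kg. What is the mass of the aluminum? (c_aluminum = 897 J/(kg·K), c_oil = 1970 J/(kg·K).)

m ≈ 0.238 kg

Energy conservation, ΣQ = 0:
m×897×(46.6 − 303) + 0.899×1970×(46.6 − 15.7) = 0
-229991 m = -54725
m = -54725/-229991 ≈ 0.2379 kg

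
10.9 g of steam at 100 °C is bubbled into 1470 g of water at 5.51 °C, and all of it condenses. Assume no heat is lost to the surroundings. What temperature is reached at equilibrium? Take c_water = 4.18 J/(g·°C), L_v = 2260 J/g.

T_f ≈ 10.2 °C

Conservation of energy gives ΣQ = 0:
steam→water at 100 °C releases m L_v = 10.9×2260 = 24634; condensed water 100 °C→T: 45.56(T − 100); original water: 6144.6(T − 5.51)
6190.2 T = 24634 + 4556.2 + 33857 = 63047
T ≈ 10.19 °C (< 100 °C, so full condensation is consistent).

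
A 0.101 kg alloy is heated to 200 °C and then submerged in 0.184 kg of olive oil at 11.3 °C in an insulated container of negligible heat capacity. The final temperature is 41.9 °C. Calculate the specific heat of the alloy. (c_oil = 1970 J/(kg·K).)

c ≈ 695 J/(kg·K)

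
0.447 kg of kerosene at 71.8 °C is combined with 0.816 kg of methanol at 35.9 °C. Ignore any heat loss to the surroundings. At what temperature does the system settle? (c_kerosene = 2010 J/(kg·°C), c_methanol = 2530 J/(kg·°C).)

With ΣQ=0 the equilibrium temperature is the m·c-weighted mean:
T_f = (898.47*71.8 + 2064.5*35.9) / (898.47 + 2064.5)
    = 138625 / 2962.9 ≈ 46.79 °C

T_f ≈ 46.8 °C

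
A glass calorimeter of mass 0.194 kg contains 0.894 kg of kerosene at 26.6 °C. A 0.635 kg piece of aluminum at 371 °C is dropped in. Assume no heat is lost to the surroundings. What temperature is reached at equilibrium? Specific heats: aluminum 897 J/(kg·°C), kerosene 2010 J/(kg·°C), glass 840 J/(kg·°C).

T_f ≈ 104.2 °C

Energy conservation, ΣQ = 0:
0.635·897·(T − 371) + 0.894·2010·(T − 26.6) + 0.194·840·(T − 26.6) = 0
569.6(T − 371) + 1796.9(T − 26.6) + 162.96(T − 26.6) = 0
2529.5 T = 263453
T = 263453 / 2529.5 = 104 °C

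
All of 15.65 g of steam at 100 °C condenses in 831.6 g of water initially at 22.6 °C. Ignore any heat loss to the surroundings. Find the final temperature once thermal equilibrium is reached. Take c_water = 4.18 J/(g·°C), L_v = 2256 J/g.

Taking heat into each body as positive, Σ m c ΔT = 0:
latent heat released on condensation: 15.65×2256 = 35306; condensed water 100 °C→T: 65.42(T − 100); original water: 3476.1(T − 22.6)
3541.5 T = 35306 + 6541.7 + 78560 = 120408
T ≈ 34.00 °C — below 100 °C, confirming all the steam condensed.

T_f ≈ 34.0 °C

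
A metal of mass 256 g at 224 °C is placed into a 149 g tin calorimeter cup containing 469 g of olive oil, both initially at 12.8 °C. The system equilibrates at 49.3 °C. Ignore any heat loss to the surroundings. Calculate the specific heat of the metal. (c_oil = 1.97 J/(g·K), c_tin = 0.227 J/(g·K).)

Let T be the final temperature. ΣQ_i = 0:
256·c·(49.3 − 224) + 469·1.97·(49.3 − 12.8) + 149·0.227·(49.3 − 12.8) = 0
-44723 c = -34958
c = -34958/-44723 ≈ 0.7817 J/(g·K)

c ≈ 0.782 J/(g·K)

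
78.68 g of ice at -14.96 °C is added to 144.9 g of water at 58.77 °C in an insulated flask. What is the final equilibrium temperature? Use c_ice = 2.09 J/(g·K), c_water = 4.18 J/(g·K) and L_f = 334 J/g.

Energy conservation, ΣQ = 0:
ice -14.96→0 °C: 78.68×2.09×14.96 = 2460; latent heat to melt: 78.68×334 = 26279; meltwater 0→T: 78.68×4.18×T = 328.88 T; water cools: 144.9×4.18×(T − 58.77) = 605.68(T − 58.77)
934.56 T = 35596 − 28739 = 6856.8
T ≈ 7.34 °C — above 0 °C, consistent with complete melting.

T_f ≈ 7.3 °C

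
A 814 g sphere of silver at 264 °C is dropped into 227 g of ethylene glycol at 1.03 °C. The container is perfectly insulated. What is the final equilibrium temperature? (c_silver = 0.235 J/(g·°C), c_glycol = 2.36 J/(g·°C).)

Set heat shed by the hot body equal to heat absorbed by the cold body:
814*0.235*(264 − T) = 227*2.36*(T − 1.03)
191.29(264 − T) = 535.72(T − 1.03)
727.01 T = 51052  ⇒  T ≈ 70.22 °C

T_f ≈ 70.2 °C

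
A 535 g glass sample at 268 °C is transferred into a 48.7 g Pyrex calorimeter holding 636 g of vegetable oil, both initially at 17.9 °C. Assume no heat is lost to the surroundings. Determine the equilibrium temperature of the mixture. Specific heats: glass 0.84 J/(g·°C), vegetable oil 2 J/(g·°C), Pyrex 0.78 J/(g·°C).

Conservation of energy gives ΣQ = 0:
535×0.84×(T − 268) + 636×2×(T − 17.9) + 48.7×0.78×(T − 17.9) = 0
449.4(T − 268) + 1272(T − 17.9) + 37.99(T − 17.9) = 0
(449.4 + 1272 + 37.99) T = 449.4×268 + 1272×17.9 + 37.99×17.9
T ≈ 81.78 °C

T_f ≈ 81.8 °C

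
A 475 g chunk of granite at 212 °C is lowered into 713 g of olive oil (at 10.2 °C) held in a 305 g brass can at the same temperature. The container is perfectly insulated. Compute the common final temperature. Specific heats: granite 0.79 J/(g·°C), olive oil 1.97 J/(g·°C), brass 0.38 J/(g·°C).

T_f ≈ 50.1 °C

Conservation of energy gives ΣQ = 0:
475×0.79×(T − 212) + 713×1.97×(T − 10.2) + 305×0.38×(T − 10.2) = 0
(375.25 + 1404.6 + 115.9) T = 375.25×212 + 1404.6×10.2 + 115.9×10.2
T ≈ 50.14 °C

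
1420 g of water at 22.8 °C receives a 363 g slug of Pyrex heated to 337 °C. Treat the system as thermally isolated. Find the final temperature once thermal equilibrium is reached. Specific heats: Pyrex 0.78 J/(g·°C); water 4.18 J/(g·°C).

Let T be the final temperature. ΣQ_i = 0:
363*0.78*(T − 337) + 1420*4.18*(T − 22.8) = 0
6218.7 T = 230750
T = 230750/6218.7 ≈ 37.11 °C

T_f ≈ 37.1 °C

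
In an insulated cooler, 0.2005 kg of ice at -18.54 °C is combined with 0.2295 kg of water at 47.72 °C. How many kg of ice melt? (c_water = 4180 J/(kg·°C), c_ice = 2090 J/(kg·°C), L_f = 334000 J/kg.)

m_melted ≈ 0.114 kg

Water can give up m c ΔT = 0.2295×4180×47.72 = 45778 J before reaching 0 °C.
Warming the ice to 0 °C takes 0.2005×2090×18.54 = 7769.1 J, leaving 38009 J for melting.
Melting all 0.2005 kg of ice would need 0.2005×334000 = 66967 J.
Since 38009 < 66967 J, not all the ice melts; equilibrium is at 0 °C.
Mass melted = 38009/334000 ≈ 0.1138 kg.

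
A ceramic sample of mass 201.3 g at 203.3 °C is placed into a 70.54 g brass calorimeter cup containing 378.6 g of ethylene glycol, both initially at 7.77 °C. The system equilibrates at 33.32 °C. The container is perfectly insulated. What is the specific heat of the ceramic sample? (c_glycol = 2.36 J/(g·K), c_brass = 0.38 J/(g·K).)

Heat gained plus heat lost sum to zero:
201.3×c×(33.32 − 203.3) + 378.6×2.36×(33.32 − 7.77) + 70.54×0.38×(33.32 − 7.77) = 0
-34217 c = -23514
c = -23514/-34217 ≈ 0.6872 J/(g·K)

c ≈ 0.687 J/(g·K)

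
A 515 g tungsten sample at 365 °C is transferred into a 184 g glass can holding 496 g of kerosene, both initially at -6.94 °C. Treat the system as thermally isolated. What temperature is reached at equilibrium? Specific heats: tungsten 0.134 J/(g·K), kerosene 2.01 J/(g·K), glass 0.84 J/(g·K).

T_f ≈ 14.1 °C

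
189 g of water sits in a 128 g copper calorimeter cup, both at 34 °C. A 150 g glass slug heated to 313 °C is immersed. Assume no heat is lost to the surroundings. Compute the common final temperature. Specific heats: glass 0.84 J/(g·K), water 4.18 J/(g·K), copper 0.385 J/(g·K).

T_f is the heat-capacity-weighted average of the initial temperatures:
T_f = (126·313 + 790.02·34 + 49.28·34) / (126 + 790.02 + 49.28)
    = 67974 / 965.3 ≈ 70.42 °C

T_f ≈ 70.4 °C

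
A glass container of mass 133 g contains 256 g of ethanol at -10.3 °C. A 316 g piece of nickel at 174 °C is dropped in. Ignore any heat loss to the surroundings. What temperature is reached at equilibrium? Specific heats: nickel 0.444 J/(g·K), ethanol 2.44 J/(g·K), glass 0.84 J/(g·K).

Net heat exchanged in the isolated system is zero:
316·0.444·(T − 174) + 256·2.44·(T − (-10.3)) + 133·0.84·(T − (-10.3)) = 0
140.3(T − 174) + 624.64(T − (-10.3)) + 111.72(T − (-10.3)) = 0
(140.3 + 624.64 + 111.72) T = 140.3·174 + 624.64·(-10.3) + 111.72·(-10.3)
T = 16828 / 876.66 = 19.2 °C

T_f ≈ 19.2 °C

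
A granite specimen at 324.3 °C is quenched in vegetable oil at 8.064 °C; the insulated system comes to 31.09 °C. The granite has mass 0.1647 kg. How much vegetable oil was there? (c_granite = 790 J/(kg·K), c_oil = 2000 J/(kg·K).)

|Q_granite| = |Q_oil|:
0.1647·790·(324.3 − 31.09) = m·2000·(31.09 − 8.064)
46052 m = 38150  ⇒  m ≈ 0.8284 kg

m ≈ 0.828 kg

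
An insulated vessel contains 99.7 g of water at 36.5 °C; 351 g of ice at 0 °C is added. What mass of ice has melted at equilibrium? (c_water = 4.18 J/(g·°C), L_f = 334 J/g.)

m_melted ≈ 45.5 g

Cooling the water to 0 °C releases 99.7·4.18·36.5 = 15211 J.
Melting all 351 g of ice would need 351·334 = 117234 J.
That's not enough to melt it all — equilibrium is at 0 °C with ice remaining.
m_melt = 15211 / L_f = 45.54 g.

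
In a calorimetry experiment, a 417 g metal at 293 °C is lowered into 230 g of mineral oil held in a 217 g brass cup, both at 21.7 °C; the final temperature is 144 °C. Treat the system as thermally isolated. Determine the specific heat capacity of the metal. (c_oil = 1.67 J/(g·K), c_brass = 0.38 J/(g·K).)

Energy conservation, ΣQ = 0:
417×c×(144 − 293) + 230×1.67×(144 − 21.7) + 217×0.38×(144 − 21.7) = 0
-62133 c = -57060
c = -57060/-62133 ≈ 0.9184 J/(g·K)

c ≈ 0.918 J/(g·K)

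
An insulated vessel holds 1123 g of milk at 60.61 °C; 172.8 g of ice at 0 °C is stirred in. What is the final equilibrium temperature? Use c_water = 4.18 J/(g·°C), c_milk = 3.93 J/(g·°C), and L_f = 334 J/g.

T_f ≈ 40.8 °C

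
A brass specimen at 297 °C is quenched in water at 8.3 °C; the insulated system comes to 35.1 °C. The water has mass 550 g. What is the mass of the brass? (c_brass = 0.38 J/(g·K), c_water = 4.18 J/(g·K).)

Heat lost by the brass = heat gained by the water:
m×0.38×(297 − 35.1) = 550×4.18×(35.1 − 8.3)
99.52 m = 61613  ⇒  m ≈ 619.1 g

m ≈ 619 g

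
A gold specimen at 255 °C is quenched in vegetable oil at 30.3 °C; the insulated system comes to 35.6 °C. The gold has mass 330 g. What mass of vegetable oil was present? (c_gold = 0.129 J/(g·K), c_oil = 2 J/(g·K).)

m ≈ 881 g

|Q_gold| = |Q_oil|:
330×0.129×(255 − 35.6) = m×2×(35.6 − 30.3)
10.6 m = 9339.9  ⇒  m ≈ 881.1 g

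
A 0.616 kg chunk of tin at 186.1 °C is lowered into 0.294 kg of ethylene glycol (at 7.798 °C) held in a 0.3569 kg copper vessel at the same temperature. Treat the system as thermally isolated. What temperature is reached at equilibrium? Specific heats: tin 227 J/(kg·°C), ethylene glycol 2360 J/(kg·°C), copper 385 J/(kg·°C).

Net heat exchanged in the isolated system is zero:
0.616*227*(T − 186.1) + 0.294*2360*(T − 7.798) + 0.3569*385*(T − 7.798) = 0
139.83(T − 186.1) + 693.84(T − 7.798) + 137.41(T − 7.798) = 0
(139.83 + 693.84 + 137.41) T = 139.83*186.1 + 693.84*7.798 + 137.41*7.798
T = 32505 / 971.08 = 33.5 °C

T_f ≈ 33.5 °C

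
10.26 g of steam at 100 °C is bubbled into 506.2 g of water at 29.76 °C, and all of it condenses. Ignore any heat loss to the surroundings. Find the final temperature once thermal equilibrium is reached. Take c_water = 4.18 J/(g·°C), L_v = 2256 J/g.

T_f ≈ 41.9 °C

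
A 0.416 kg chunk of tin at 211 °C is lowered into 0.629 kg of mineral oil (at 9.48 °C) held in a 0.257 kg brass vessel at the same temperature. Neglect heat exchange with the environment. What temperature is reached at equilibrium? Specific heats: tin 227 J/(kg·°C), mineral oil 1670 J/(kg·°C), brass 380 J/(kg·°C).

Heat gained plus heat lost sum to zero:
0.416*227*(T − 211) + 0.629*1670*(T − 9.48) + 0.257*380*(T − 9.48) = 0
94.43(T − 211) + 1050.4(T − 9.48) + 97.66(T − 9.48) = 0
1242.5 T = 30809
T = 30809/1242.5 ≈ 24.80 °C

T_f ≈ 24.8 °C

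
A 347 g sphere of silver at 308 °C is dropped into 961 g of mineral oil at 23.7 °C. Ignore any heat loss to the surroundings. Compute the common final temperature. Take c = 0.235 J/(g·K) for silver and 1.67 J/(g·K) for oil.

T_f ≈ 37.4 °C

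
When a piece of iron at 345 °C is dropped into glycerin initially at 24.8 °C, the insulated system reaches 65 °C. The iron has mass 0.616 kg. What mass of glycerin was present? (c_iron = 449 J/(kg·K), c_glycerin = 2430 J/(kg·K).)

Let T be the final temperature. ΣQ_i = 0:
0.616×449×(65 − 345) + m×2430×(65 − 24.8) = 0
97686 m = 77444
m = 77444/97686 ≈ 0.7928 kg

m ≈ 0.793 kg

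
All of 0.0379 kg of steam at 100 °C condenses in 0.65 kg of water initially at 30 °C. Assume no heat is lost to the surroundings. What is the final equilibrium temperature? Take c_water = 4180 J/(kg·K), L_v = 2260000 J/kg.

T_f ≈ 63.6 °C

Let T be the final temperature. ΣQ_i = 0:
latent heat released on condensation: 0.0379·2260000 = 85654
  condensate cools 100→T: 0.0379·4180·(T − 100) = 158.42(T − 100)
  water warms: 0.65·4180·(T − 30) = 2717(T − 30)
2875.4 T = 85654 + 15842 + 81510 = 183006
T ≈ 63.64 °C (< 100 °C, so full condensation is consistent).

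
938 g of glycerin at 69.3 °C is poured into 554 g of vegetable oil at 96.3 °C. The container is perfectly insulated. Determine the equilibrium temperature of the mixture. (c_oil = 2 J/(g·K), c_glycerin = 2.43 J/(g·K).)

T_f ≈ 78.1 °C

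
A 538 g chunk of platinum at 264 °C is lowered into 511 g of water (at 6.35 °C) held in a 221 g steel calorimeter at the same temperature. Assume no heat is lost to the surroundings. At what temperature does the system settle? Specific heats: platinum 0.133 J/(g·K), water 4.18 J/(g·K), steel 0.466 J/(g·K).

T_f ≈ 14.3 °C

Setting the total heat transfer to zero:
538*0.133*(T − 264) + 511*4.18*(T − 6.35) + 221*0.466*(T − 6.35) = 0
71.55(T − 264) + 2136(T − 6.35) + 102.99(T − 6.35) = 0
(71.55 + 2136 + 102.99) T = 71.55*264 + 2136*6.35 + 102.99*6.35
T = 33108/2310.5 ≈ 14.33 °C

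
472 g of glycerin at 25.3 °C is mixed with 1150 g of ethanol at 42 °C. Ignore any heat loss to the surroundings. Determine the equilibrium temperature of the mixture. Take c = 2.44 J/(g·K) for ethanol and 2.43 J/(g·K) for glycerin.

Heat lost by the ethanol equals heat gained by the glycerin:
1150·2.44·(42 − T) = 472·2.43·(T − 25.3)
2806(42 − T) = 1147(T − 25.3)
3953 T = 146870  ⇒  T ≈ 37.15 °C

T_f ≈ 37.2 °C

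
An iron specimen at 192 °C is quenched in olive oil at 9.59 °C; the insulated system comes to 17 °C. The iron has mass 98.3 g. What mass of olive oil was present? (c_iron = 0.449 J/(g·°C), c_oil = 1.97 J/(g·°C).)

m ≈ 529 g

Let T be the final temperature. ΣQ_i = 0:
98.3×0.449×(17 − 192) + m×1.97×(17 − 9.59) = 0
14.6 m = 7723.9
m = 7723.9/14.6 ≈ 529.1 g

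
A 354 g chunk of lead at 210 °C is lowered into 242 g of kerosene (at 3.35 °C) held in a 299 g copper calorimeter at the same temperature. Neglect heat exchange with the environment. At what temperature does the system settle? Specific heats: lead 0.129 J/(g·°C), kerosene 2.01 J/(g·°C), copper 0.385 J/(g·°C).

Taking heat into each body as positive, Σ m c ΔT = 0:
354*0.129*(T − 210) + 242*2.01*(T − 3.35) + 299*0.385*(T − 3.35) = 0
45.67(T − 210) + 486.42(T − 3.35) + 115.12(T − 3.35) = 0
647.2 T = 11605
T ≈ 17.93 °C

T_f ≈ 17.9 °C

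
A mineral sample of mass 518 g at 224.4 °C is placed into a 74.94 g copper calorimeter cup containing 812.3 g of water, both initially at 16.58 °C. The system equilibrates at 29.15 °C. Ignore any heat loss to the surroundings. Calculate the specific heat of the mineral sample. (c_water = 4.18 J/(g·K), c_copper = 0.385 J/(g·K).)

c ≈ 0.426 J/(g·K)

Heat gained plus heat lost sum to zero:
518×c×(29.15 − 224.4) + 812.3×4.18×(29.15 − 16.58) + 74.94×0.385×(29.15 − 16.58) = 0
-101140 c = -43043
c = -43043/-101140 ≈ 0.4256 J/(g·K)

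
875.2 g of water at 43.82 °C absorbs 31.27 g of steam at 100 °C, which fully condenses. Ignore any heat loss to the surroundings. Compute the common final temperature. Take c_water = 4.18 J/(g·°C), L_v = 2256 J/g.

Energy conservation, ΣQ = 0:
condense steam: −31.27·2256 = −70545; condensate cools 100→T: 31.27·4.18·(T − 100) = 130.71(T − 100); original water: 3658.3(T − 43.82)
3789 T = 70545 + 13071 + 160308 = 243924
T ≈ 64.38 °C — below 100 °C, confirming all the steam condensed.

T_f ≈ 64.4 °C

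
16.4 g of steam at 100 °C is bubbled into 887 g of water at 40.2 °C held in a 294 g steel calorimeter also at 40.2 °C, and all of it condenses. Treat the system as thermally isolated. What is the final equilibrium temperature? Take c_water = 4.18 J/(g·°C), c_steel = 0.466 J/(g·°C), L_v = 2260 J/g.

T_f ≈ 50.7 °C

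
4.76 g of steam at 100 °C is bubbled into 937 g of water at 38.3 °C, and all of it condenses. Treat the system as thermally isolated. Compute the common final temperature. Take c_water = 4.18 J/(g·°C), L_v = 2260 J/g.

T_f ≈ 41.3 °C

Taking heat into each body as positive, Σ m c ΔT = 0:
condense steam: −4.76×2260 = −10758
  condensate cools 100→T: 4.76×4.18×(T − 100) = 19.9(T − 100)
  original water: 3916.7(T − 38.3)
3936.6 T = 10758 + 1989.7 + 150008 = 162755
T ≈ 41.34 °C, under the boiling point, so the assumption holds.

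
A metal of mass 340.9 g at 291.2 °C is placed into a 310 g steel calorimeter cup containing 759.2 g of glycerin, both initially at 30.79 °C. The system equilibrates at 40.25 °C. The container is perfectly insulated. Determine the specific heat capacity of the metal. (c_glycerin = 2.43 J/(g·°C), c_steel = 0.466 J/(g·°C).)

c ≈ 0.22 J/(g·°C)

Setting the total heat transfer to zero:
340.9·c·(40.25 − 291.2) + 759.2·2.43·(40.25 − 30.79) + 310·0.466·(40.25 − 30.79) = 0
-85549 c = -18819
c = -18819/-85549 ≈ 0.22 J/(g·°C)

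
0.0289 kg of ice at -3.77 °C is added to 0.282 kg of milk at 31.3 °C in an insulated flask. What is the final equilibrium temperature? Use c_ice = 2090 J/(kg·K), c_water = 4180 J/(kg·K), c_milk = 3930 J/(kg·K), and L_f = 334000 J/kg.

T_f ≈ 20.2 °C

Let T be the final temperature. ΣQ_i = 0:
warm ice to 0 °C: 0.0289×2090×(0 − (-3.77)) = 227.71; latent heat to melt: 0.0289×334000 = 9652.6; meltwater 0→T: 0.0289×4180×T = 120.8 T; milk cools: 0.282×3930×(T − 31.3) = 1108.3(T − 31.3)
1229.1 T = 34689 − 9880.3 = 24808
T ≈ 20.18 °C — above 0 °C, consistent with complete melting.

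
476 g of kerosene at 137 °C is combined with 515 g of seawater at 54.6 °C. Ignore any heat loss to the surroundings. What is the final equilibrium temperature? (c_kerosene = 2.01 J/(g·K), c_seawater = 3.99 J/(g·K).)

Taking heat into each body as positive, Σ m c ΔT = 0:
476·2.01·(T − 137) + 515·3.99·(T − 54.6) = 0
3011.6 T = 243271
T ≈ 80.78 °C

T_f ≈ 80.8 °C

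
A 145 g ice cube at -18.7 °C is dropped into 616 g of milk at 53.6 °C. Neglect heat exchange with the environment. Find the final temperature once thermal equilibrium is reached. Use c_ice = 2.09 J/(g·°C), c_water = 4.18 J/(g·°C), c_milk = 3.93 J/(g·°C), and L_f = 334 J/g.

T_f ≈ 25.0 °C

Conservation of energy gives ΣQ = 0:
warm ice to 0 °C: 145·2.09·(0 − (-18.7)) = 5667; melt ice: 145·334 = 48430; warm the meltwater: 606.1 T; milk: 2420.9(T − 53.6)
3027 T = 129759 − 54097 = 75662
T ≈ 25.00 °C (positive, so assuming full melt was valid).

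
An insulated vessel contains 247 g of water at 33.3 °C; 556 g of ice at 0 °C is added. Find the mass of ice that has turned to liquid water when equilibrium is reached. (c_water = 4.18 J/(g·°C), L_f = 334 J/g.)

m_melted ≈ 103 g

Heat available from the water dropping to 0 °C: 247×4.18×33.3 = 34381 J.
To melt every bit of ice: 556×334 = 185704 J.
34381 J < 185704 J, so only part of the ice melts and the system sits at 0 °C.
m_melted×334 = 34381  ⇒  m_melted ≈ 102.9 g.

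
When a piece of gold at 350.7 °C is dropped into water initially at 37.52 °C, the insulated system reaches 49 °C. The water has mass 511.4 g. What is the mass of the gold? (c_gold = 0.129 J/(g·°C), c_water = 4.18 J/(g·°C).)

|Q_gold| = |Q_water|:
m·0.129·(350.7 − 49) = 511.4·4.18·(49 − 37.52)
38.92 m = 24540  ⇒  m ≈ 630.5 g

m ≈ 631 g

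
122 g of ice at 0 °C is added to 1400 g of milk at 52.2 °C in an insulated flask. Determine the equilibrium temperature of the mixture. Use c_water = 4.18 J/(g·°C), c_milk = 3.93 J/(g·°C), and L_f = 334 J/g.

T_f ≈ 41.0 °C

Conservation of energy gives ΣQ = 0:
fusion: m_ice L_f = 122×334 = 40748; warm the meltwater: 509.96 T; milk cools: 1400×3.93×(T − 52.2) = 5502(T − 52.2)
6012 T = 287204 − 40748 = 246456
T ≈ 40.99 °C — above 0 °C, consistent with complete melting.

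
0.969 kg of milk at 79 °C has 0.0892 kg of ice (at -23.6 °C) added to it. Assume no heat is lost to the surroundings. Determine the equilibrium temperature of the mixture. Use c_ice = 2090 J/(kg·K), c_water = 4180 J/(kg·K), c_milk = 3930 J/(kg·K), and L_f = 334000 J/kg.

T_f ≈ 63.8 °C

Taking heat into each body as positive, Σ m c ΔT = 0:
ice -23.6→0 °C: 0.0892·2090·23.6 = 4399.7
  fusion: m_ice L_f = 0.0892·334000 = 29793
  warm the meltwater: 372.86 T
  milk cools: 0.969·3930·(T − 79) = 3808.2(T − 79)
4181 T = 300845 − 34193 = 266653
T ≈ 63.78 °C (positive, so assuming full melt was valid).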